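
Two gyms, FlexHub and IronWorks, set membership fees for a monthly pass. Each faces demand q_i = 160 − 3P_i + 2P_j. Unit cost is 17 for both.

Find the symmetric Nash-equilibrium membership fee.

52.75

FlexHub's profit: π = (P_{FlexHub} − 17)(160 − 3P_{FlexHub} + 2P_{IronWorks}).
∂π/∂P_{FlexHub} = 211 − 6P_{FlexHub} + 2P_{IronWorks} = 0 ⇒ P_{FlexHub} = 211/6 + (1/3)P_{IronWorks}.
By symmetry P_{IronWorks} = P_{FlexHub}; substituting into the reaction function, (2/3)P_{FlexHub} = 211/6 and P_{FlexHub} = 52.75.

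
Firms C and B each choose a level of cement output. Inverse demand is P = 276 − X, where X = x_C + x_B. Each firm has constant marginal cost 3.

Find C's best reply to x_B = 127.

Firm C's profit: π = x_C(276 − (x_C + x_B)) − 3x_C.
∂π/∂x_C = 273 − 2x_C − x_B = 0, so x_C = 136.5 − 0.5x_B.
At x_B = 127: x_C = 136.5 − 0.5·127 = 73.

73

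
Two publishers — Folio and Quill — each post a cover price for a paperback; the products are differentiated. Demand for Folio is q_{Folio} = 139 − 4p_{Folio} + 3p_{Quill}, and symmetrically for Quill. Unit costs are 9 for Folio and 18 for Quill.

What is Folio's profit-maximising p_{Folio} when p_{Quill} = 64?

45.875

Folio's profit: π = (p_{Folio} − 9)(139 − 4p_{Folio} + 3p_{Quill}).
∂π/∂p_{Folio} = 175 − 8p_{Folio} + 3p_{Quill} = 0 ⇒ p_{Folio} = 21.875 + 0.375p_{Quill}.
At p_{Quill} = 64: p_{Folio} = 21.875 + 0.375·64 = 45.875.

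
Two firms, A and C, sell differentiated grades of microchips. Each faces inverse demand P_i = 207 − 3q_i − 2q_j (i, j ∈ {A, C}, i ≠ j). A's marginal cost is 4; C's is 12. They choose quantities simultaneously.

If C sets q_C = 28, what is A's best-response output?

24.5

Firm A's profit: π = q_A(207 − 3q_A − 2q_C) − 4q_A.
∂π/∂q_A = 203 − 6q_A − 2q_C = 0 ⇒ q_A = 203/6 − (1/3)q_C.
At q_C = 28: q_A = 203/6 − (1/3)·28 = 24.5.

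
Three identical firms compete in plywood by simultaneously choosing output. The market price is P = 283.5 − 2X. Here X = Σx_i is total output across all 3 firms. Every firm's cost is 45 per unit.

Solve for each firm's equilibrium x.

A representative firm's profit is π_i = x_i(283.5 − 2X) − 45x_i, with X = x_i + Σ_{j≠i} x_j.
First-order condition: 238.5 − 4x_i − 2Σ_{j≠i} x_j = 0.
Imposing symmetry (x_j = x for all j) turns Σ_{j≠i} x_j into 2x, so 238.5 = 8x and x = 29.8125.

29.8125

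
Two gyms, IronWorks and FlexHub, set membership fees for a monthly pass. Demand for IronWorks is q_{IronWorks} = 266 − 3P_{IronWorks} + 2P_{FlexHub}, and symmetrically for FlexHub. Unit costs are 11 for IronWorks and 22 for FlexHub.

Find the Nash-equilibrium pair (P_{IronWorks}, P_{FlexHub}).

IronWorks's profit: π = (P_{IronWorks} − 11)(266 − 3P_{IronWorks} + 2P_{FlexHub}).
∂π/∂P_{IronWorks} = 299 − 6P_{IronWorks} + 2P_{FlexHub} = 0 ⇒ P_{IronWorks} = 299/6 + (1/3)P_{FlexHub}.
Similarly P_{FlexHub} = 166/3 + (1/3)P_{IronWorks}.
Solving the two reaction functions simultaneously: (1 − (1/3)(1/3))P_{IronWorks} = 299/6 + (1/3)·(166/3), so (8/9)P_{IronWorks} = 1229/18 and P_{IronWorks} = 76.8125.
Then P_{FlexHub} = 166/3 + (1/3)·76.8125 = 80.9375.

76.8125, 80.9375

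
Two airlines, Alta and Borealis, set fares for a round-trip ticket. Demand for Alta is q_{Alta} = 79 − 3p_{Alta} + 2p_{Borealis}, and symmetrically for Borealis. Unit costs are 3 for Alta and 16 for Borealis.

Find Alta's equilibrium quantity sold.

Alta's profit: π = (p_{Alta} − 3)(79 − 3p_{Alta} + 2p_{Borealis}).
∂π/∂p_{Alta} = 88 − 6p_{Alta} + 2p_{Borealis} = 0 ⇒ p_{Alta} = 44/3 + (1/3)p_{Borealis}.
Similarly p_{Borealis} = 127/6 + (1/3)p_{Alta}.
Plugging p_{Borealis} into Alta's best response: p_{Alta} = 44/3 + (1/3)(127/6 + (1/3)p_{Alta}) ⇒ (8/9)p_{Alta} = 391/18, so p_{Alta} = 24.4375.
Then p_{Borealis} = 127/6 + (1/3)·24.4375 = 29.3125.
q_{Alta} = 79 − 3·24.4375 + 2·29.3125 = 64.3125.

64.3125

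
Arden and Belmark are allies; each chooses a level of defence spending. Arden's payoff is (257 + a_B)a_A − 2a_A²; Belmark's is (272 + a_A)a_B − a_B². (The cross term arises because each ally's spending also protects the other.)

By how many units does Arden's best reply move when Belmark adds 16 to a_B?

Expanding Arden's payoff: 257a_A + a_Ba_A − 2a_A².
∂π/∂a_A = 257 + a_B − 4a_A = 0, so a_A = 64.25 + 0.25a_B.
The reaction-function slope is 0.25, so a 16-unit rise in a_B moves a_A by 0.25 × 16 = 4. Arden's best response rises — the actions are strategic complements.

4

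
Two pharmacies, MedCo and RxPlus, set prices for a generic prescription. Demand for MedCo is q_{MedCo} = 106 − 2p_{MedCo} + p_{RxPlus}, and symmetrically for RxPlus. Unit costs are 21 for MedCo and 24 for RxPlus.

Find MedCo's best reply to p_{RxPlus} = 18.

41.5

MedCo's profit: π = (p_{MedCo} − 21)(106 − 2p_{MedCo} + p_{RxPlus}).
∂π/∂p_{MedCo} = 148 − 4p_{MedCo} + p_{RxPlus} = 0 ⇒ p_{MedCo} = 37 + 0.25p_{RxPlus}.
At p_{RxPlus} = 18: p_{MedCo} = 37 + 0.25·18 = 41.5.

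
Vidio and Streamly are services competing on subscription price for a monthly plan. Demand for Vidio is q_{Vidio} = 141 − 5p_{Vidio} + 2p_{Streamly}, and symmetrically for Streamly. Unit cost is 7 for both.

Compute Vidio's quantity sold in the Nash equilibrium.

75

Vidio's profit: π = (p_{Vidio} − 7)(141 − 5p_{Vidio} + 2p_{Streamly}).
∂π/∂p_{Vidio} = 176 − 10p_{Vidio} + 2p_{Streamly} = 0 ⇒ p_{Vidio} = 17.6 + 0.2p_{Streamly}.
Setting p_{Vidio} = p_{Streamly} in the reaction function: p_{Vidio} = 17.6 + 0.2p_{Vidio}, so p_{Vidio} = 17.6 / 0.8 = 22.
q_{Vidio} = 141 − 5·22 + 2·22 = 75.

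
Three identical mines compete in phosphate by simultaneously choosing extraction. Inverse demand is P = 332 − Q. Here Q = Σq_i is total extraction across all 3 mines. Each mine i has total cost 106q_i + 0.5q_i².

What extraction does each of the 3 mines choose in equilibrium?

45.2

A representative mine's profit is π_i = q_i(332 − Q) − 106q_i − 0.5q_i², with Q = q_i + Σ_{j≠i} q_j.
First-order condition: 226 − 3q_i − Σ_{j≠i} q_j = 0.
Imposing symmetry (q_j = q for all j) turns Σ_{j≠i} q_j into 2q, so 226 = 5q and q = 45.2.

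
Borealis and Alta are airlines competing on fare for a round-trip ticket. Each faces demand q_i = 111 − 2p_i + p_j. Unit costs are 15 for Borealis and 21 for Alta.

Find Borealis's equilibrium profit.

Borealis's profit: π = (p_{Borealis} − 15)(111 − 2p_{Borealis} + p_{Alta}).
∂π/∂p_{Borealis} = 141 − 4p_{Borealis} + p_{Alta} = 0 ⇒ p_{Borealis} = 35.25 + 0.25p_{Alta}.
Similarly p_{Alta} = 38.25 + 0.25p_{Borealis}.
Plugging p_{Alta} into Borealis's best response: p_{Borealis} = 35.25 + 0.25(38.25 + 0.25p_{Borealis}) ⇒ 0.9375p_{Borealis} = 44.8125, so p_{Borealis} = 47.8.
Then p_{Alta} = 38.25 + 0.25·47.8 = 50.2.
q_{Borealis} = 111 − 2·47.8 + 50.2 = 65.6.
Profit = (47.8 − 15)·65.6 = 2151.68.

2151.68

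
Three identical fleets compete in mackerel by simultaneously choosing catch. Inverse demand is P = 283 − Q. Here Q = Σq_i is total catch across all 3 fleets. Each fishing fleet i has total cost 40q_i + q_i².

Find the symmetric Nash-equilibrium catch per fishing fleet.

A representative fishing fleet's profit is π_i = q_i(283 − Q) − 40q_i − q_i², with Q = q_i + Σ_{j≠i} q_j.
First-order condition: 243 − 4q_i − Σ_{j≠i} q_j = 0.
With identical fishing fleets, set every q_j = q: then 243 − 4q − 2q = 0, i.e. q = 243/6 = 40.5.

40.5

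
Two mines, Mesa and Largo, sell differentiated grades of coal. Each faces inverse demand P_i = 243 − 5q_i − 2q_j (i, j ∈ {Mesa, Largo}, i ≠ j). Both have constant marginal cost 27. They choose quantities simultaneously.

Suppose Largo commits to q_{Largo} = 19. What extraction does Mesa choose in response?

Mine Mesa's profit: π = q_{Mesa}(243 − 5q_{Mesa} − 2q_{Largo}) − 27q_{Mesa}.
∂π/∂q_{Mesa} = 216 − 10q_{Mesa} − 2q_{Largo} = 0 ⇒ q_{Mesa} = 21.6 − 0.2q_{Largo}.
At q_{Largo} = 19: q_{Mesa} = 21.6 − 0.2·19 = 17.8.

17.8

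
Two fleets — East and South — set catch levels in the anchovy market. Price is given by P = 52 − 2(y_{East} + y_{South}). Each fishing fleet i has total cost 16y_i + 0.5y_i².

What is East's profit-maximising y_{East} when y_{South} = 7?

Fishing fleet East's profit: π = y_{East}(52 − 2(y_{East} + y_{South})) − 16y_{East} − 0.5y_{East}².
∂π/∂y_{East} = 36 − 5y_{East} − 2y_{South} = 0, so y_{East} = 7.2 − 0.4y_{South}.
At y_{South} = 7: y_{East} = 7.2 − 0.4·7 = 4.4.

4.4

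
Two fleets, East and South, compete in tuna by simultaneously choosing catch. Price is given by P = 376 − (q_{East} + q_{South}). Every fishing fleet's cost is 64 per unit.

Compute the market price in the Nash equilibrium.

168

Fishing fleet East's profit: π = q_{East}(376 − (q_{East} + q_{South})) − 64q_{East}.
∂π/∂q_{East} = 312 − 2q_{East} − q_{South} = 0, so q_{East} = 156 − 0.5q_{South}.
The game is symmetric, so in equilibrium q_{South} = q_{East}: the reaction function gives 1.5q_{East} = 156, hence q_{East} = 104.
Equilibrium price: P = 376 − 208 = 168.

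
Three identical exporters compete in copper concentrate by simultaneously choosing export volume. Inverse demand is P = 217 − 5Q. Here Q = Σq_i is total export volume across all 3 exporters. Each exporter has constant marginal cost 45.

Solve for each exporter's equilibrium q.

8.6

A representative exporter's profit is π_i = q_i(217 − 5Q) − 45q_i, with Q = q_i + Σ_{j≠i} q_j.
First-order condition: 172 − 10q_i − 5Σ_{j≠i} q_j = 0.
With identical exporters, set every q_j = q: then 172 − 10q − 10q = 0, i.e. q = 172/20 = 8.6.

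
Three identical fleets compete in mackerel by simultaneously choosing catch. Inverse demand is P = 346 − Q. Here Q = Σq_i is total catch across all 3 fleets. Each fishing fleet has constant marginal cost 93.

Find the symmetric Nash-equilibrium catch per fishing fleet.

63.25

A representative fishing fleet's profit is π_i = q_i(346 − Q) − 93q_i, with Q = q_i + Σ_{j≠i} q_j.
First-order condition: 253 − 2q_i − Σ_{j≠i} q_j = 0.
Imposing symmetry (q_j = q for all j) turns Σ_{j≠i} q_j into 2q, so 253 = 4q and q = 63.25.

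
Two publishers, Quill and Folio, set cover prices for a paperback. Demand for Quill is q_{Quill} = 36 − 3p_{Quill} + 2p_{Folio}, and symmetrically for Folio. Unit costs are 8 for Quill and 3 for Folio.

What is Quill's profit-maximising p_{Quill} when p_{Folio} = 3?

Quill's profit: π = (p_{Quill} − 8)(36 − 3p_{Quill} + 2p_{Folio}).
∂π/∂p_{Quill} = 60 − 6p_{Quill} + 2p_{Folio} = 0 ⇒ p_{Quill} = 10 + (1/3)p_{Folio}.
At p_{Folio} = 3: p_{Quill} = 10 + (1/3)·3 = 11.

11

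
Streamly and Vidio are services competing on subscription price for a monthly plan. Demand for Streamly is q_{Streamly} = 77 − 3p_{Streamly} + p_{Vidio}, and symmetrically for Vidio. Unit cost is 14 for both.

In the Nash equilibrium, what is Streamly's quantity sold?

29.4

Streamly's profit: π = (p_{Streamly} − 14)(77 − 3p_{Streamly} + p_{Vidio}).
∂π/∂p_{Streamly} = 119 − 6p_{Streamly} + p_{Vidio} = 0 ⇒ p_{Streamly} = 119/6 + (1/6)p_{Vidio}.
By symmetry p_{Vidio} = p_{Streamly}; substituting into the reaction function, (5/6)p_{Streamly} = 119/6 and p_{Streamly} = 23.8.
q_{Streamly} = 77 − 3·23.8 + 23.8 = 29.4.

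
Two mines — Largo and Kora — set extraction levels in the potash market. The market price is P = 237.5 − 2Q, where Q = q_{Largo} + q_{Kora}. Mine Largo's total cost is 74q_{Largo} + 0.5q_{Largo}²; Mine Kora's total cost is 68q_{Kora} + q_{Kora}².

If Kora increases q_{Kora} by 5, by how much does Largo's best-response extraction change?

-2

Mine Largo's profit: π = q_{Largo}(237.5 − 2(q_{Largo} + q_{Kora})) − 74q_{Largo} − 0.5q_{Largo}².
∂π/∂q_{Largo} = 163.5 − 5q_{Largo} − 2q_{Kora} = 0, so q_{Largo} = 32.7 − 0.4q_{Kora}.
The reaction-function slope is −0.4, so a 5-unit rise in q_{Kora} moves q_{Largo} by −0.4 × 5 = −2. Largo's best response falls — the actions are strategic substitutes.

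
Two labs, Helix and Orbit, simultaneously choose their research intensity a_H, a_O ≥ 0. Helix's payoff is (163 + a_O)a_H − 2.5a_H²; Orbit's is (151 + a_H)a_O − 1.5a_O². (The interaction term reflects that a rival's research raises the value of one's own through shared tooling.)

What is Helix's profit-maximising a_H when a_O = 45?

Expanding Helix's payoff: 163a_H + a_Oa_H − 2.5a_H².
∂π/∂a_H = 163 + a_O − 5a_H = 0, so a_H = 32.6 + 0.2a_O.
At a_O = 45: a_H = 32.6 + 0.2·45 = 41.6.

41.6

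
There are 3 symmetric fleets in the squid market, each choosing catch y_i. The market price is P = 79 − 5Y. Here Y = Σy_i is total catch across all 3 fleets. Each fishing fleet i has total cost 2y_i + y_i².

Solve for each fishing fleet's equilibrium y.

A representative fishing fleet's profit is π_i = y_i(79 − 5Y) − 2y_i − y_i², with Y = y_i + Σ_{j≠i} y_j.
First-order condition: 77 − 12y_i − 5Σ_{j≠i} y_j = 0.
In a symmetric equilibrium every fishing fleet chooses the same y, so Σ_{j≠i} y_j = 2y. The condition becomes 77 − 22y = 0, giving y = 77/22 = 3.5.

3.5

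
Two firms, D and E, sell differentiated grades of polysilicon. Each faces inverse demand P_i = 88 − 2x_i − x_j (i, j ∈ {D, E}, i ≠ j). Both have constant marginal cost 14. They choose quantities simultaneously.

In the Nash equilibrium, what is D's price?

43.6

Firm D's profit: π = x_D(88 − 2x_D − x_E) − 14x_D.
∂π/∂x_D = 74 − 4x_D − x_E = 0 ⇒ x_D = 18.5 − 0.25x_E.
By symmetry x_E = x_D; substituting into the reaction function, 1.25x_D = 18.5 and x_D = 14.8.
P_D = 88 − 2·14.8 − 14.8 = 43.6.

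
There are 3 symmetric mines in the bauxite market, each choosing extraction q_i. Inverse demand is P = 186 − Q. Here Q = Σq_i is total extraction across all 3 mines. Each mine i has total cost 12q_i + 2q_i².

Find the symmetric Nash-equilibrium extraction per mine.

A representative mine's profit is π_i = q_i(186 − Q) − 12q_i − 2q_i², with Q = q_i + Σ_{j≠i} q_j.
First-order condition: 174 − 6q_i − Σ_{j≠i} q_j = 0.
With identical mines, set every q_j = q: then 174 − 6q − 2q = 0, i.e. q = 174/8 = 21.75.

21.75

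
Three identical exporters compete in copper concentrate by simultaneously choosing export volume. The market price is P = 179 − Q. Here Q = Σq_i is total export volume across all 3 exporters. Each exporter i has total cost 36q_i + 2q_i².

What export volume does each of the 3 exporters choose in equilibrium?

17.875

A representative exporter's profit is π_i = q_i(179 − Q) − 36q_i − 2q_i², with Q = q_i + Σ_{j≠i} q_j.
First-order condition: 143 − 6q_i − Σ_{j≠i} q_j = 0.
With identical exporters, set every q_j = q: then 143 − 6q − 2q = 0, i.e. q = 143/8 = 17.875.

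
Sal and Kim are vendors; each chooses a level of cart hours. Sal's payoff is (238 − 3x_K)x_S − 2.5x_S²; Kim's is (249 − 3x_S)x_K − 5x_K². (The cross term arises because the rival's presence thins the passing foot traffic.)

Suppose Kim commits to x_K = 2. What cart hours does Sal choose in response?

46.4

Expanding Sal's payoff: 238x_S − 3x_Kx_S − 2.5x_S².
∂π/∂x_S = 238 − 3x_K − 5x_S = 0, so x_S = 47.6 − 0.6x_K.
At x_K = 2: x_S = 47.6 − 0.6·2 = 46.4.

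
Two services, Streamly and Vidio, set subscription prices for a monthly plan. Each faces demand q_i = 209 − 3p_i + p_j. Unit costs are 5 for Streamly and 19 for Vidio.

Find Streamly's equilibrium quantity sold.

123

Streamly's profit: π = (p_{Streamly} − 5)(209 − 3p_{Streamly} + p_{Vidio}).
∂π/∂p_{Streamly} = 224 − 6p_{Streamly} + p_{Vidio} = 0 ⇒ p_{Streamly} = 112/3 + (1/6)p_{Vidio}.
Similarly p_{Vidio} = 133/3 + (1/6)p_{Streamly}.
Solving the two reaction functions simultaneously: (1 − (1/6)(1/6))p_{Streamly} = 112/3 + (1/6)·(133/3), so (35/36)p_{Streamly} = 805/18 and p_{Streamly} = 46.
Then p_{Vidio} = 133/3 + (1/6)·46 = 52.
q_{Streamly} = 209 − 3·46 + 52 = 123.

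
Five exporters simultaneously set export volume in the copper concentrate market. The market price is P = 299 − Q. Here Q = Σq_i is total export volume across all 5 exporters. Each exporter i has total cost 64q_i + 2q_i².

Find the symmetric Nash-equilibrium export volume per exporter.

A representative exporter's profit is π_i = q_i(299 − Q) − 64q_i − 2q_i², with Q = q_i + Σ_{j≠i} q_j.
First-order condition: 235 − 6q_i − Σ_{j≠i} q_j = 0.
In a symmetric equilibrium every exporter chooses the same q, so Σ_{j≠i} q_j = 4q. The condition becomes 235 − 10q = 0, giving q = 235/10 = 23.5.

23.5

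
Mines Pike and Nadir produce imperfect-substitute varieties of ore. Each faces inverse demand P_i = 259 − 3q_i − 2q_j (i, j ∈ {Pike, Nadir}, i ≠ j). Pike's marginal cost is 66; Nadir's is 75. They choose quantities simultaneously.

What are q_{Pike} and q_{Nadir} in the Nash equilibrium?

24.6875, 22.4375

Mine Pike's profit: π = q_{Pike}(259 − 3q_{Pike} − 2q_{Nadir}) − 66q_{Pike}.
∂π/∂q_{Pike} = 193 − 6q_{Pike} − 2q_{Nadir} = 0 ⇒ q_{Pike} = 193/6 − (1/3)q_{Nadir}.
Similarly q_{Nadir} = 92/3 − (1/3)q_{Pike}.
Substituting the second reaction function into the first: q_{Pike} = 193/6 − (1/3)(92/3 − (1/3)q_{Pike}), which gives (8/9)q_{Pike} = 395/18 ⇒ q_{Pike} = 24.6875.
Then q_{Nadir} = 92/3 − (1/3)·24.6875 = 22.4375.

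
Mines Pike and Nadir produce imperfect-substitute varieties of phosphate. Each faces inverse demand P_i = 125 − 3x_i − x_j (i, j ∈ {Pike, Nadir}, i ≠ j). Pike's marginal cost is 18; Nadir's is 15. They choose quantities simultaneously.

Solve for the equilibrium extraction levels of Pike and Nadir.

15.2, 15.8

Mine Pike's profit: π = x_{Pike}(125 − 3x_{Pike} − x_{Nadir}) − 18x_{Pike}.
∂π/∂x_{Pike} = 107 − 6x_{Pike} − x_{Nadir} = 0 ⇒ x_{Pike} = 107/6 − (1/6)x_{Nadir}.
Similarly x_{Nadir} = 55/3 − (1/6)x_{Pike}.
Solving the two reaction functions simultaneously: (1 − (−1/6)(−1/6))x_{Pike} = 107/6 − (1/6)·(55/3), so (35/36)x_{Pike} = 133/9 and x_{Pike} = 15.2.
Then x_{Nadir} = 55/3 − (1/6)·15.2 = 15.8.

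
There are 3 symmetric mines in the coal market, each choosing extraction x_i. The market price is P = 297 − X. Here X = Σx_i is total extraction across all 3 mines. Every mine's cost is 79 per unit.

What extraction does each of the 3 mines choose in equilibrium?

A representative mine's profit is π_i = x_i(297 − X) − 79x_i, with X = x_i + Σ_{j≠i} x_j.
First-order condition: 218 − 2x_i − Σ_{j≠i} x_j = 0.
With identical mines, set every x_j = x: then 218 − 2x − 2x = 0, i.e. x = 218/4 = 54.5.

54.5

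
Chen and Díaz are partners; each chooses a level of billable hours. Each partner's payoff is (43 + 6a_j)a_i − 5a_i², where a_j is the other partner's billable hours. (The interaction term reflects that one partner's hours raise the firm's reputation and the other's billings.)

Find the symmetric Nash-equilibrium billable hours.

10.75

Chen's payoff is (43 + 6a_D)a_C − 5a_C².
∂π/∂a_C = 43 + 6a_D − 10a_C = 0, so a_C = 4.3 + 0.6a_D.
The game is symmetric, so in equilibrium a_D = a_C: the reaction function gives 0.4a_C = 4.3, hence a_C = 10.75.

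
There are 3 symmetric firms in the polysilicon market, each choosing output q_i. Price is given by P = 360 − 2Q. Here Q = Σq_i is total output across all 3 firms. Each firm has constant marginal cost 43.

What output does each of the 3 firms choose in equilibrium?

A representative firm's profit is π_i = q_i(360 − 2Q) − 43q_i, with Q = q_i + Σ_{j≠i} q_j.
First-order condition: 317 − 4q_i − 2Σ_{j≠i} q_j = 0.
With identical firms, set every q_j = q: then 317 − 4q − 4q = 0, i.e. q = 317/8 = 39.625.

39.625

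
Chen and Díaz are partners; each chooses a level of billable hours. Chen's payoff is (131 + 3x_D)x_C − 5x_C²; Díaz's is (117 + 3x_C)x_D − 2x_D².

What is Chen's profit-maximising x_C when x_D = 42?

Expanding Chen's payoff: 131x_C + 3x_Dx_C − 5x_C².
∂π/∂x_C = 131 + 3x_D − 10x_C = 0, so x_C = 13.1 + 0.3x_D.
At x_D = 42: x_C = 13.1 + 0.3·42 = 25.7.

25.7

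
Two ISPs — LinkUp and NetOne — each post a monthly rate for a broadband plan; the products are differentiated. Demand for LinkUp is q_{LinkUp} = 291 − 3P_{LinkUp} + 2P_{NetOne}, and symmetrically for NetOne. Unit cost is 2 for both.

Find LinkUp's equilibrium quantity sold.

216.75

LinkUp's profit: π = (P_{LinkUp} − 2)(291 − 3P_{LinkUp} + 2P_{NetOne}).
∂π/∂P_{LinkUp} = 297 − 6P_{LinkUp} + 2P_{NetOne} = 0 ⇒ P_{LinkUp} = 49.5 + (1/3)P_{NetOne}.
By symmetry P_{NetOne} = P_{LinkUp}; substituting into the reaction function, (2/3)P_{LinkUp} = 49.5 and P_{LinkUp} = 74.25.
q_{LinkUp} = 291 − 3·74.25 + 2·74.25 = 216.75.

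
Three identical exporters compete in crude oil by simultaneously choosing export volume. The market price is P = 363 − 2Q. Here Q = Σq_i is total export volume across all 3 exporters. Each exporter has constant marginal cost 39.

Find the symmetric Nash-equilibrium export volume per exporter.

A representative exporter's profit is π_i = q_i(363 − 2Q) − 39q_i, with Q = q_i + Σ_{j≠i} q_j.
First-order condition: 324 − 4q_i − 2Σ_{j≠i} q_j = 0.
Imposing symmetry (q_j = q for all j) turns Σ_{j≠i} q_j into 2q, so 324 = 8q and q = 40.5.

40.5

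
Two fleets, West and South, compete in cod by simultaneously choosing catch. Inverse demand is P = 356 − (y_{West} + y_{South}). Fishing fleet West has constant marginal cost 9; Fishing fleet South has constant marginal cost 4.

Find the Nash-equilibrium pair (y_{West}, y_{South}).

Fishing fleet West's profit: π = y_{West}(356 − (y_{West} + y_{South})) − 9y_{West}.
∂π/∂y_{West} = 347 − 2y_{West} − y_{South} = 0, so y_{West} = 173.5 − 0.5y_{South}.
By the same steps for South: y_{South} = 176 − 0.5y_{West}.
Plugging y_{South} into West's best response: y_{West} = 173.5 − 0.5(176 − 0.5y_{West}) ⇒ 0.75y_{West} = 85.5, so y_{West} = 114.
Then y_{South} = 176 − 0.5·114 = 119.

114, 119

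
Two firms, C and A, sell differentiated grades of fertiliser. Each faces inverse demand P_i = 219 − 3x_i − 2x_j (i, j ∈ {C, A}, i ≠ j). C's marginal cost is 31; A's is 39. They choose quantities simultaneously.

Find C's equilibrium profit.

1728

Firm C's profit: π = x_C(219 − 3x_C − 2x_A) − 31x_C.
∂π/∂x_C = 188 − 6x_C − 2x_A = 0 ⇒ x_C = 94/3 − (1/3)x_A.
Similarly x_A = 30 − (1/3)x_C.
Solving the two reaction functions simultaneously: (1 − (−1/3)(−1/3))x_C = 94/3 − (1/3)·30, so (8/9)x_C = 64/3 and x_C = 24.
Then x_A = 30 − (1/3)·24 = 22.
P_C = 219 − 3·24 − 2·22 = 103.
Profit = (103 − 31)·24 = 1728.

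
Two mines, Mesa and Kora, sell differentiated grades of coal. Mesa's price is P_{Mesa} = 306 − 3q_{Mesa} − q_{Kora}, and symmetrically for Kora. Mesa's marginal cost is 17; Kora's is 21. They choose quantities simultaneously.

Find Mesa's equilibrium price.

Mine Mesa's profit: π = q_{Mesa}(306 − 3q_{Mesa} − q_{Kora}) − 17q_{Mesa}.
∂π/∂q_{Mesa} = 289 − 6q_{Mesa} − q_{Kora} = 0 ⇒ q_{Mesa} = 289/6 − (1/6)q_{Kora}.
Similarly q_{Kora} = 47.5 − (1/6)q_{Mesa}.
Substituting the second reaction function into the first: q_{Mesa} = 289/6 − (1/6)(47.5 − (1/6)q_{Mesa}), which gives (35/36)q_{Mesa} = 40.25 ⇒ q_{Mesa} = 41.4.
Then q_{Kora} = 47.5 − (1/6)·41.4 = 40.6.
P_{Mesa} = 306 − 3·41.4 − 40.6 = 141.2.

141.2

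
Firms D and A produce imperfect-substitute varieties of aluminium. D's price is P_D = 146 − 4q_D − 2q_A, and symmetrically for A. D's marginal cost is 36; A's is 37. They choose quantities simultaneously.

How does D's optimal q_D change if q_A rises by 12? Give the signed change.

Firm D's profit: π = q_D(146 − 4q_D − 2q_A) − 36q_D.
∂π/∂q_D = 110 − 8q_D − 2q_A = 0 ⇒ q_D = 13.75 − 0.25q_A.
The reaction-function slope is −0.25, so a 12-unit rise in q_A moves q_D by −0.25 × 12 = −3. D's best response falls — the actions are strategic substitutes.

-3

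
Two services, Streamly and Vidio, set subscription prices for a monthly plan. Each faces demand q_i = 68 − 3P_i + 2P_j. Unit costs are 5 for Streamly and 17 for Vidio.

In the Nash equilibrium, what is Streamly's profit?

Streamly's profit: π = (P_{Streamly} − 5)(68 − 3P_{Streamly} + 2P_{Vidio}).
∂π/∂P_{Streamly} = 83 − 6P_{Streamly} + 2P_{Vidio} = 0 ⇒ P_{Streamly} = 83/6 + (1/3)P_{Vidio}.
Similarly P_{Vidio} = 119/6 + (1/3)P_{Streamly}.
Solving the two reaction functions simultaneously: (1 − (1/3)(1/3))P_{Streamly} = 83/6 + (1/3)·(119/6), so (8/9)P_{Streamly} = 184/9 and P_{Streamly} = 23.
Then P_{Vidio} = 119/6 + (1/3)·23 = 27.5.
q_{Streamly} = 68 − 3·23 + 2·27.5 = 54.
Profit = (23 − 5)·54 = 972.

972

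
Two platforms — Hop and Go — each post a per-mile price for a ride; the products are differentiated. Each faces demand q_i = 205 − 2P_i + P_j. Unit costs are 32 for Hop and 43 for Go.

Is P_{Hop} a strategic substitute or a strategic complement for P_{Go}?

strategic complements

Hop's profit: π = (P_{Hop} − 32)(205 − 2P_{Hop} + P_{Go}).
∂π/∂P_{Hop} = 269 − 4P_{Hop} + P_{Go} = 0 ⇒ P_{Hop} = 67.25 + 0.25P_{Go}.
The best-response slope dP_{Hop}/dP_{Go} = 0.25 > 0: the reaction function is upward-sloping, so the choices are strategic complements.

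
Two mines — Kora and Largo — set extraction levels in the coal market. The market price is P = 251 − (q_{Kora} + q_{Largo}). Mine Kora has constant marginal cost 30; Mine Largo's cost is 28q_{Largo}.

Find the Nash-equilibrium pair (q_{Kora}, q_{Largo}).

73, 75

Mine Kora's profit: π = q_{Kora}(251 − (q_{Kora} + q_{Largo})) − 30q_{Kora}.
∂π/∂q_{Kora} = 221 − 2q_{Kora} − q_{Largo} = 0, so q_{Kora} = 110.5 − 0.5q_{Largo}.
By the same steps for Largo: q_{Largo} = 111.5 − 0.5q_{Kora}.
Plugging q_{Largo} into Kora's best response: q_{Kora} = 110.5 − 0.5(111.5 − 0.5q_{Kora}) ⇒ 0.75q_{Kora} = 54.75, so q_{Kora} = 73.
Then q_{Largo} = 111.5 − 0.5·73 = 75.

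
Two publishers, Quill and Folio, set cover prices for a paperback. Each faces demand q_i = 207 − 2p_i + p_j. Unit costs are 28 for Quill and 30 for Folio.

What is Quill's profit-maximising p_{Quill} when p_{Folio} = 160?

Quill's profit: π = (p_{Quill} − 28)(207 − 2p_{Quill} + p_{Folio}).
∂π/∂p_{Quill} = 263 − 4p_{Quill} + p_{Folio} = 0 ⇒ p_{Quill} = 65.75 + 0.25p_{Folio}.
At p_{Folio} = 160: p_{Quill} = 65.75 + 0.25·160 = 105.75.

105.75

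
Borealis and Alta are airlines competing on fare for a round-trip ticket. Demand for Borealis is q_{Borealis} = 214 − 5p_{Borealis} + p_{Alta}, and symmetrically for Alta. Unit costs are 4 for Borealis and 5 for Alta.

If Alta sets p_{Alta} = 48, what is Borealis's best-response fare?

Borealis's profit: π = (p_{Borealis} − 4)(214 − 5p_{Borealis} + p_{Alta}).
∂π/∂p_{Borealis} = 234 − 10p_{Borealis} + p_{Alta} = 0 ⇒ p_{Borealis} = 23.4 + 0.1p_{Alta}.
At p_{Alta} = 48: p_{Borealis} = 23.4 + 0.1·48 = 28.2.

28.2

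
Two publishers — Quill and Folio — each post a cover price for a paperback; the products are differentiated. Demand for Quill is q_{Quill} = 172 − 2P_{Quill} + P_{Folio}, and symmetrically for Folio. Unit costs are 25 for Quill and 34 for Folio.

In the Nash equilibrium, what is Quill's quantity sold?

100.4

Quill's profit: π = (P_{Quill} − 25)(172 − 2P_{Quill} + P_{Folio}).
∂π/∂P_{Quill} = 222 − 4P_{Quill} + P_{Folio} = 0 ⇒ P_{Quill} = 55.5 + 0.25P_{Folio}.
Similarly P_{Folio} = 60 + 0.25P_{Quill}.
Solving the two reaction functions simultaneously: (1 − (0.25)(0.25))P_{Quill} = 55.5 + 0.25·60, so 0.9375P_{Quill} = 70.5 and P_{Quill} = 75.2.
Then P_{Folio} = 60 + 0.25·75.2 = 78.8.
q_{Quill} = 172 − 2·75.2 + 78.8 = 100.4.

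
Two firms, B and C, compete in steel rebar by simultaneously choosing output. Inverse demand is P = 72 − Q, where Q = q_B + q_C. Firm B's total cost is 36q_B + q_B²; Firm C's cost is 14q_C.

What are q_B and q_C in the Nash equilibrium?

Firm B's profit: π = q_B(72 − (q_B + q_C)) − 36q_B − q_B².
∂π/∂q_B = 36 − 4q_B − q_C = 0, so q_B = 9 − 0.25q_C.
For C: ∂π/∂q_C = 58 − 2q_C − q_B = 0 ⇒ q_C = 29 − 0.5q_B.
Substituting the second reaction function into the first: q_B = 9 − 0.25(29 − 0.5q_B), which gives 0.875q_B = 1.75 ⇒ q_B = 2.
Then q_C = 29 − 0.5·2 = 28.

2, 28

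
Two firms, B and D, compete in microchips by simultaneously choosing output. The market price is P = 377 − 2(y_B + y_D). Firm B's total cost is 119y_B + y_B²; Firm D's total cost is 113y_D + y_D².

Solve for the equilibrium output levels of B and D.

Firm B's profit: π = y_B(377 − 2(y_B + y_D)) − 119y_B − y_B².
∂π/∂y_B = 258 − 6y_B − 2y_D = 0, so y_B = 43 − (1/3)y_D.
By the same steps for D: y_D = 44 − (1/3)y_B.
Substituting the second reaction function into the first: y_B = 43 − (1/3)(44 − (1/3)y_B), which gives (8/9)y_B = 85/3 ⇒ y_B = 31.875.
Then y_D = 44 − (1/3)·31.875 = 33.375.

31.875, 33.375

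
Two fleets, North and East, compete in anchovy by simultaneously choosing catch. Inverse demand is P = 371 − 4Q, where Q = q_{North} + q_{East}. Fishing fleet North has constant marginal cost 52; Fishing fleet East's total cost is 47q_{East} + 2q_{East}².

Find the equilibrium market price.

178.6

Fishing fleet North's profit: π = q_{North}(371 − 4(q_{North} + q_{East})) − 52q_{North}.
∂π/∂q_{North} = 319 − 8q_{North} − 4q_{East} = 0, so q_{North} = 39.875 − 0.5q_{East}.
For East: ∂π/∂q_{East} = 324 − 12q_{East} − 4q_{North} = 0 ⇒ q_{East} = 27 − (1/3)q_{North}.
Solving the two reaction functions simultaneously: (1 − (−0.5)(−1/3))q_{North} = 39.875 − 0.5·27, so (5/6)q_{North} = 26.375 and q_{North} = 31.65.
Then q_{East} = 27 − (1/3)·31.65 = 16.45.
Equilibrium price: P = 371 − 4·48.1 = 178.6.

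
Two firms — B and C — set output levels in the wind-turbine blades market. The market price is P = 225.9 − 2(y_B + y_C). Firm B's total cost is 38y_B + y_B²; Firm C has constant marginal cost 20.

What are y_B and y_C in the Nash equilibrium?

Firm B's profit: π = y_B(225.9 − 2(y_B + y_C)) − 38y_B − y_B².
∂π/∂y_B = 187.9 − 6y_B − 2y_C = 0, so y_B = 1879/60 − (1/3)y_C.
For C: ∂π/∂y_C = 205.9 − 4y_C − 2y_B = 0 ⇒ y_C = 51.475 − 0.5y_B.
Substituting the second reaction function into the first: y_B = 1879/60 − (1/3)(51.475 − 0.5y_B), which gives (5/6)y_B = 1699/120 ⇒ y_B = 16.99.
Then y_C = 51.475 − 0.5·16.99 = 42.98.

16.99, 42.98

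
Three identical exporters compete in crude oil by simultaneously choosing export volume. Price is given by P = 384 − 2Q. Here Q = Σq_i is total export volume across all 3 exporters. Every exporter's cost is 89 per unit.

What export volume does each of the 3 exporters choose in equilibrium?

36.875

A representative exporter's profit is π_i = q_i(384 − 2Q) − 89q_i, with Q = q_i + Σ_{j≠i} q_j.
First-order condition: 295 − 4q_i − 2Σ_{j≠i} q_j = 0.
With identical exporters, set every q_j = q: then 295 − 4q − 4q = 0, i.e. q = 295/8 = 36.875.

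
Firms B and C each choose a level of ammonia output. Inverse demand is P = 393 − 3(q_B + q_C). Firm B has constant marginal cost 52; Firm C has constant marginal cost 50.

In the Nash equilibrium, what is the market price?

165

Firm B's profit: π = q_B(393 − 3(q_B + q_C)) − 52q_B.
∂π/∂q_B = 341 − 6q_B − 3q_C = 0, so q_B = 341/6 − 0.5q_C.
By the same steps for C: q_C = 343/6 − 0.5q_B.
Plugging q_C into B's best response: q_B = 341/6 − 0.5(343/6 − 0.5q_B) ⇒ 0.75q_B = 28.25, so q_B = 113/3.
Then q_C = 343/6 − 0.5·(113/3) = 115/3.
Equilibrium price: P = 393 − 3·76 = 165.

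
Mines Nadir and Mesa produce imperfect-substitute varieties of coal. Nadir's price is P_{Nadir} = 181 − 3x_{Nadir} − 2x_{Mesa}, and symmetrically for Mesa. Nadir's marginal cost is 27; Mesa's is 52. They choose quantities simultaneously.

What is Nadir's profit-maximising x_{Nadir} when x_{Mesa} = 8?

23

Mine Nadir's profit: π = x_{Nadir}(181 − 3x_{Nadir} − 2x_{Mesa}) − 27x_{Nadir}.
∂π/∂x_{Nadir} = 154 − 6x_{Nadir} − 2x_{Mesa} = 0 ⇒ x_{Nadir} = 77/3 − (1/3)x_{Mesa}.
At x_{Mesa} = 8: x_{Nadir} = 77/3 − (1/3)·8 = 23.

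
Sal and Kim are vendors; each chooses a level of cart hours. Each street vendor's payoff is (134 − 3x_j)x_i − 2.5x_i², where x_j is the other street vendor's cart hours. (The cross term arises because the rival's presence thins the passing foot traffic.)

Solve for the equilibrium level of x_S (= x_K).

16.75

Sal's payoff is (134 − 3x_K)x_S − 2.5x_S².
∂π/∂x_S = 134 − 3x_K − 5x_S = 0, so x_S = 26.8 − 0.6x_K.
Setting x_S = x_K in the reaction function: x_S = 26.8 − 0.6x_S, so x_S = 26.8 / 1.6 = 16.75.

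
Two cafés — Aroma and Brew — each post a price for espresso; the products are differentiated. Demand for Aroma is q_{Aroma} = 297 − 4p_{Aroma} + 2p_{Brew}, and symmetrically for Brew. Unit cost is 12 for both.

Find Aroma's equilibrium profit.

Aroma's profit: π = (p_{Aroma} − 12)(297 − 4p_{Aroma} + 2p_{Brew}).
∂π/∂p_{Aroma} = 345 − 8p_{Aroma} + 2p_{Brew} = 0 ⇒ p_{Aroma} = 43.125 + 0.25p_{Brew}.
The game is symmetric, so in equilibrium p_{Brew} = p_{Aroma}: the reaction function gives 0.75p_{Aroma} = 43.125, hence p_{Aroma} = 57.5.
q_{Aroma} = 297 − 4·57.5 + 2·57.5 = 182.
Profit = (57.5 − 12)·182 = 8281.

8281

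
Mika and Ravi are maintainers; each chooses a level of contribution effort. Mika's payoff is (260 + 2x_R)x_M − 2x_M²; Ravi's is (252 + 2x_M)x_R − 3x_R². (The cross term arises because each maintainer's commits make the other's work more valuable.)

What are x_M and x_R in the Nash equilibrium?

Expanding Mika's payoff: 260x_M + 2x_Rx_M − 2x_M².
∂π/∂x_M = 260 + 2x_R − 4x_M = 0, so x_M = 65 + 0.5x_R.
Likewise for Ravi: x_R = 42 + (1/3)x_M.
Solving the two reaction functions simultaneously: (1 − (0.5)(1/3))x_M = 65 + 0.5·42, so (5/6)x_M = 86 and x_M = 103.2.
Then x_R = 42 + (1/3)·103.2 = 76.4.

103.2, 76.4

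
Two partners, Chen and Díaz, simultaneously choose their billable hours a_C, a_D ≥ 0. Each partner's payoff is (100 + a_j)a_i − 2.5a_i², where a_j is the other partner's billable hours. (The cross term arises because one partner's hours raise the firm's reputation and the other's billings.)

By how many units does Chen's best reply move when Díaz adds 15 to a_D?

3

Chen's payoff is (100 + a_D)a_C − 2.5a_C².
∂π/∂a_C = 100 + a_D − 5a_C = 0, so a_C = 20 + 0.2a_D.
The reaction-function slope is 0.2, so a 15-unit rise in a_D moves a_C by 0.2 × 15 = 3. Chen's best response rises — the actions are strategic complements.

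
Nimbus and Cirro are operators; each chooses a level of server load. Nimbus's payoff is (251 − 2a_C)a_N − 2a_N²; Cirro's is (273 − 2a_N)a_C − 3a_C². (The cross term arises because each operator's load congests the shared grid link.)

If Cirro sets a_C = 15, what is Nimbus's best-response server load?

Expanding Nimbus's payoff: 251a_N − 2a_Ca_N − 2a_N².
∂π/∂a_N = 251 − 2a_C − 4a_N = 0, so a_N = 62.75 − 0.5a_C.
At a_C = 15: a_N = 62.75 − 0.5·15 = 55.25.

55.25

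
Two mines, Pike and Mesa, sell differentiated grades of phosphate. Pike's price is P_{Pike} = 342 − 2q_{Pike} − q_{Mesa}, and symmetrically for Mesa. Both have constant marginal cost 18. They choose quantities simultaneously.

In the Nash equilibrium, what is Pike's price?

147.6

Mine Pike's profit: π = q_{Pike}(342 − 2q_{Pike} − q_{Mesa}) − 18q_{Pike}.
∂π/∂q_{Pike} = 324 − 4q_{Pike} − q_{Mesa} = 0 ⇒ q_{Pike} = 81 − 0.25q_{Mesa}.
The game is symmetric, so in equilibrium q_{Mesa} = q_{Pike}: the reaction function gives 1.25q_{Pike} = 81, hence q_{Pike} = 64.8.
P_{Pike} = 342 − 2·64.8 − 64.8 = 147.6.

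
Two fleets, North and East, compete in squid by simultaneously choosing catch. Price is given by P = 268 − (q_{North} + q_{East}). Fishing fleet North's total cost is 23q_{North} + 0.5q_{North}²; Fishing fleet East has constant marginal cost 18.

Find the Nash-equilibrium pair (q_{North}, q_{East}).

48, 101

Fishing fleet North's profit: π = q_{North}(268 − (q_{North} + q_{East})) − 23q_{North} − 0.5q_{North}².
∂π/∂q_{North} = 245 − 3q_{North} − q_{East} = 0, so q_{North} = 245/3 − (1/3)q_{East}.
For East: ∂π/∂q_{East} = 250 − 2q_{East} − q_{North} = 0 ⇒ q_{East} = 125 − 0.5q_{North}.
Substituting the second reaction function into the first: q_{North} = 245/3 − (1/3)(125 − 0.5q_{North}), which gives (5/6)q_{North} = 40 ⇒ q_{North} = 48.
Then q_{East} = 125 − 0.5·48 = 101.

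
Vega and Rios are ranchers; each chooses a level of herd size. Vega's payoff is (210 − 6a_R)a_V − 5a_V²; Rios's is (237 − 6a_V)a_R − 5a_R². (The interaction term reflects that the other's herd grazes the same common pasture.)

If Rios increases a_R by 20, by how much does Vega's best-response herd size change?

Expanding Vega's payoff: 210a_V − 6a_Ra_V − 5a_V².
∂π/∂a_V = 210 − 6a_R − 10a_V = 0, so a_V = 21 − 0.6a_R.
The reaction-function slope is −0.6, so a 20-unit rise in a_R moves a_V by −0.6 × 20 = −12. Vega's best response falls — the actions are strategic substitutes.

-12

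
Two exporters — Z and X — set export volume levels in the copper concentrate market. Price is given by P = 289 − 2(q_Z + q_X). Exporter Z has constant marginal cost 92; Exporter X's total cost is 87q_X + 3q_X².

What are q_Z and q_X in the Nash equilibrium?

43.5, 11.5

Exporter Z's profit: π = q_Z(289 − 2(q_Z + q_X)) − 92q_Z.
∂π/∂q_Z = 197 − 4q_Z − 2q_X = 0, so q_Z = 49.25 − 0.5q_X.
For X: ∂π/∂q_X = 202 − 10q_X − 2q_Z = 0 ⇒ q_X = 20.2 − 0.2q_Z.
Plugging q_X into Z's best response: q_Z = 49.25 − 0.5(20.2 − 0.2q_Z) ⇒ 0.9q_Z = 39.15, so q_Z = 43.5.
Then q_X = 20.2 − 0.2·43.5 = 11.5.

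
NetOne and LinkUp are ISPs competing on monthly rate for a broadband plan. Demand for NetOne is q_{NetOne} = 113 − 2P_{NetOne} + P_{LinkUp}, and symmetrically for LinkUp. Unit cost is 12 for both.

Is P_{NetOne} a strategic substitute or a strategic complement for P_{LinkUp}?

NetOne's profit: π = (P_{NetOne} − 12)(113 − 2P_{NetOne} + P_{LinkUp}).
∂π/∂P_{NetOne} = 137 − 4P_{NetOne} + P_{LinkUp} = 0 ⇒ P_{NetOne} = 34.25 + 0.25P_{LinkUp}.
The best-response slope dP_{NetOne}/dP_{LinkUp} = 0.25 > 0: the reaction function is upward-sloping, so the choices are strategic complements.

strategic complements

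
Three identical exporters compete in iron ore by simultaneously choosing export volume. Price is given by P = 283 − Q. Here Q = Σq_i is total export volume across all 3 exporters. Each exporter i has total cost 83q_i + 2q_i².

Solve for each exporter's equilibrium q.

A representative exporter's profit is π_i = q_i(283 − Q) − 83q_i − 2q_i², with Q = q_i + Σ_{j≠i} q_j.
First-order condition: 200 − 6q_i − Σ_{j≠i} q_j = 0.
With identical exporters, set every q_j = q: then 200 − 6q − 2q = 0, i.e. q = 200/8 = 25.

25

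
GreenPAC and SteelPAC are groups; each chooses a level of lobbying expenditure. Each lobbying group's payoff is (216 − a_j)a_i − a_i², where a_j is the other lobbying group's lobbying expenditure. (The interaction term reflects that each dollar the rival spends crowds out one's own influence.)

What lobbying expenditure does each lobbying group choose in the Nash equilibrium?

72

GreenPAC's payoff is (216 − a_S)a_G − a_G².
∂π/∂a_G = 216 − a_S − 2a_G = 0, so a_G = 108 − 0.5a_S.
Setting a_G = a_S in the reaction function: a_G = 108 − 0.5a_G, so a_G = 108 / 1.5 = 72.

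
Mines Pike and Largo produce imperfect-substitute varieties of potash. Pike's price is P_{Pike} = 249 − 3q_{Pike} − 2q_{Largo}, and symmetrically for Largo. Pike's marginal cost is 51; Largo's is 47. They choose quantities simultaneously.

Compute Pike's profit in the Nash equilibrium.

1800.75

Mine Pike's profit: π = q_{Pike}(249 − 3q_{Pike} − 2q_{Largo}) − 51q_{Pike}.
∂π/∂q_{Pike} = 198 − 6q_{Pike} − 2q_{Largo} = 0 ⇒ q_{Pike} = 33 − (1/3)q_{Largo}.
Similarly q_{Largo} = 101/3 − (1/3)q_{Pike}.
Solving the two reaction functions simultaneously: (1 − (−1/3)(−1/3))q_{Pike} = 33 − (1/3)·(101/3), so (8/9)q_{Pike} = 196/9 and q_{Pike} = 24.5.
Then q_{Largo} = 101/3 − (1/3)·24.5 = 25.5.
P_{Pike} = 249 − 3·24.5 − 2·25.5 = 124.5.
Profit = (124.5 − 51)·24.5 = 1800.75.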